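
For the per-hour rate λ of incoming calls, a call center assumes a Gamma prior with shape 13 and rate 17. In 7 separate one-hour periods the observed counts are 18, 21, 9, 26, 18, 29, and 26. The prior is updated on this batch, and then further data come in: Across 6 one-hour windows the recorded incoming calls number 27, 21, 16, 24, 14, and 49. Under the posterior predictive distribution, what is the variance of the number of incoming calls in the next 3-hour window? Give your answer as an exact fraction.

3421/100

Total count: 18 + 21 + 9 + 26 + 18 + 29 + 26 = 147.
Total exposure: 7 hours.
After the first batch: Gamma(13 + 147, 17 + 7) = Gamma(160, 24).
Total count: 27 + 21 + 16 + 24 + 14 + 49 = 151.
Total exposure: 6 hours.
After the second batch: Gamma(160 + 151, 24 + 6) = Gamma(311, 30).
The posterior predictive for a window of length T is Negative Binomial with variance T·α'·(β'+T)/β'² = 3·311·33/900 = 3421/100.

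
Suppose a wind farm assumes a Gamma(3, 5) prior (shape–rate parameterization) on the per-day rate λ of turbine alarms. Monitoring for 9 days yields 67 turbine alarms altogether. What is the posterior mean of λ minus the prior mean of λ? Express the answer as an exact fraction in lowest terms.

22/5

Total count 67 over total exposure 9 days.
The Gamma prior is conjugate for the Poisson rate, so λ | data ~ Gamma(3+67, 5+9) = Gamma(70, 14).
Posterior mean = 70/14 = 5; prior mean = 3/5 = 3/5. Difference = 5 − 3/5 = 22/5.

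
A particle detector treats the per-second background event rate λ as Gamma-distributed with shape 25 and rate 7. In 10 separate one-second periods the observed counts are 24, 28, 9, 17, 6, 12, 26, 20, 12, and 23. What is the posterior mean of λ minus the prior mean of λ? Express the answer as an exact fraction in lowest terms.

Total count: 24 + 28 + 9 + 17 + 6 + 12 + 26 + 20 + 12 + 23 = 177.
Total exposure: 10 seconds.
By Gamma–Poisson conjugacy, the posterior is Gamma(α + Σx, β + Σt) = Gamma(25 + 177, 7 + 10) = Gamma(202, 17).
Posterior mean = 202/17 = 202/17; prior mean = 25/7 = 25/7. Difference = 202/17 − 25/7 = 989/119.

989/119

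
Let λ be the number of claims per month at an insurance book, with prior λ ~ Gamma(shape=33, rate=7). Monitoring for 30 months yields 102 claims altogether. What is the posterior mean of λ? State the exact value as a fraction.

135/37

Total count 102 over total exposure 30 months.
The Gamma prior is conjugate for the Poisson rate, so λ | data ~ Gamma(33+102, 7+30) = Gamma(135, 37).
Posterior mean = α'/β' = 135/37.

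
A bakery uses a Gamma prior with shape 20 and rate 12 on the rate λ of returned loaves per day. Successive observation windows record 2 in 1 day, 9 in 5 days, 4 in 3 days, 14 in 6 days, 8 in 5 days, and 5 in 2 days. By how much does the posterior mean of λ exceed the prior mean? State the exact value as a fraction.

8/51

Total count: 2 + 9 + 4 + 14 + 8 + 5 = 42.
Total exposure: 1 + 5 + 3 + 6 + 5 + 2 = 22 days.
By Gamma–Poisson conjugacy, the posterior is Gamma(α + Σx, β + Σt) = Gamma(20 + 42, 12 + 22) = Gamma(62, 34).
Posterior mean = 62/34 = 31/17; prior mean = 20/12 = 5/3. Difference = 31/17 − 5/3 = 8/51.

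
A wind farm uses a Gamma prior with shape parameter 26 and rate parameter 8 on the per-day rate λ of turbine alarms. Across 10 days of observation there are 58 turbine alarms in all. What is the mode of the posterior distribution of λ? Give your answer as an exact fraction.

83/18

Total count 58 over total exposure 10 days.
Gamma(α, β) with Poisson data over total exposure Σt gives posterior Gamma(α+Σx, β+Σt) = Gamma(84, 18).
Posterior mode = (α'−1)/β' = 83/18.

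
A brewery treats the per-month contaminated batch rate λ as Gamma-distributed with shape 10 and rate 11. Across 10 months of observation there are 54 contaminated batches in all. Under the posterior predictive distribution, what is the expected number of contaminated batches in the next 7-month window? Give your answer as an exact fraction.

Total count 54 over total exposure 10 months.
Conjugate update: add total count to the shape and total exposure to the rate, giving Gamma(64, 21).
Predictive mean over a 7-month window = T·E[λ|data] = 7·64/21 = 64/3.

64/3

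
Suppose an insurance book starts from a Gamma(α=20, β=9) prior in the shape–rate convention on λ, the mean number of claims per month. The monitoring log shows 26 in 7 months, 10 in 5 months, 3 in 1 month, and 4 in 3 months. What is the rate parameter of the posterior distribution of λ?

Total count: 26 + 10 + 3 + 4 = 43.
Total exposure: 7 + 5 + 1 + 3 = 16 months.
Conjugate update: add total count to the shape and total exposure to the rate, giving Gamma(63, 25).

25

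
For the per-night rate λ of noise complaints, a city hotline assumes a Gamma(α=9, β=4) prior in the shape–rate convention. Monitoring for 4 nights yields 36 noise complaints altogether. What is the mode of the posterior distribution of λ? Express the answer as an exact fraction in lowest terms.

Total count 36 over total exposure 4 nights.
Conjugate update: add total count to the shape and total exposure to the rate, giving Gamma(45, 8).
Posterior mode = (α'−1)/β' = 44/8 = 11/2.

11/2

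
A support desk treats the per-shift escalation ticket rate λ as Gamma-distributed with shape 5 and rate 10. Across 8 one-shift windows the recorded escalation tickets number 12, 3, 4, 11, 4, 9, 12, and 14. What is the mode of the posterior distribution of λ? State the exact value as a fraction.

Total count: 12 + 3 + 4 + 11 + 4 + 9 + 12 + 14 = 69.
Total exposure: 8 shifts.
The Gamma prior is conjugate for the Poisson rate, so λ | data ~ Gamma(5+69, 10+8) = Gamma(74, 18).
Posterior mode = (α'−1)/β' = 73/18.

73/18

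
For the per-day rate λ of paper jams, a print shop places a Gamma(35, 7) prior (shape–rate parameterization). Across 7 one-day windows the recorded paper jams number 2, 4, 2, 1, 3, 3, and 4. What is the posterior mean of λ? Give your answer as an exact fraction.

Total count: 2 + 4 + 2 + 1 + 3 + 3 + 4 = 19.
Total exposure: 7 days.
Conjugate update: add total count to the shape and total exposure to the rate, giving Gamma(54, 14).
Posterior mean = α'/β' = 54/14 = 27/7.

27/7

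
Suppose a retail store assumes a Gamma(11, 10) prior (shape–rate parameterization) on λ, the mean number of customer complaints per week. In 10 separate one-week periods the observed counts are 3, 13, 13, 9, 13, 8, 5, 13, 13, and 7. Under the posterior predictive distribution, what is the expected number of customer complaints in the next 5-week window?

27

Total count: 3 + 13 + 13 + 9 + 13 + 8 + 5 + 13 + 13 + 7 = 97.
Total exposure: 10 weeks.
The Gamma prior is conjugate for the Poisson rate, so λ | data ~ Gamma(11+97, 10+10) = Gamma(108, 20).
Predictive mean over a 5-week window = T·E[λ|data] = 5·108/20 = 27.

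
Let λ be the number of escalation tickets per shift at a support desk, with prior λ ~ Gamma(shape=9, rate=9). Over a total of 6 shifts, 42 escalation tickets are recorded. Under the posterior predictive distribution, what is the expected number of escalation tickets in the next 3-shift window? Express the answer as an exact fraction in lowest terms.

Total count 42 over total exposure 6 shifts.
Conjugate update: add total count to the shape and total exposure to the rate, giving Gamma(51, 15).
Predictive mean over a 3-shift window = T·E[λ|data] = 3·51/15 = 51/5.

51/5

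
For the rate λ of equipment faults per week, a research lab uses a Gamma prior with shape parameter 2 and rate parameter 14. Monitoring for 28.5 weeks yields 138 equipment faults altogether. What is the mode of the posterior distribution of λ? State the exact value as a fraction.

278/85

Total count 138 over total exposure 28.5 weeks.
By Gamma–Poisson conjugacy, the posterior is Gamma(α + Σx, β + Σt) = Gamma(2 + 138, 14 + 28.5) = Gamma(140, 85/2).
Posterior mode = (α'−1)/β' = 139/(85/2) = 278/85.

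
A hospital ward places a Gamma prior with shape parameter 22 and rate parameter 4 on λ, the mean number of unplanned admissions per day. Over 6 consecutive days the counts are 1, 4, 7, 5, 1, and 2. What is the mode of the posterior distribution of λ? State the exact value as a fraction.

41/10

Total count: 1 + 4 + 7 + 5 + 1 + 2 = 20.
Total exposure: 6 days.
By Gamma–Poisson conjugacy, the posterior is Gamma(α + Σx, β + Σt) = Gamma(22 + 20, 4 + 6) = Gamma(42, 10).
Posterior mode = (α'−1)/β' = 41/10.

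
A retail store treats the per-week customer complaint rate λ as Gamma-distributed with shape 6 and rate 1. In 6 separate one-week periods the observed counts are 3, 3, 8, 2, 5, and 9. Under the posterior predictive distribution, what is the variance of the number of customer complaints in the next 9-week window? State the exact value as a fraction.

Total count: 3 + 3 + 8 + 2 + 5 + 9 = 30.
Total exposure: 6 weeks.
By Gamma–Poisson conjugacy, the posterior is Gamma(α + Σx, β + Σt) = Gamma(6 + 30, 1 + 6) = Gamma(36, 7).
The posterior predictive for a window of length T is Negative Binomial with variance T·α'·(β'+T)/β'² = 9·36·16/49 = 5184/49.

5184/49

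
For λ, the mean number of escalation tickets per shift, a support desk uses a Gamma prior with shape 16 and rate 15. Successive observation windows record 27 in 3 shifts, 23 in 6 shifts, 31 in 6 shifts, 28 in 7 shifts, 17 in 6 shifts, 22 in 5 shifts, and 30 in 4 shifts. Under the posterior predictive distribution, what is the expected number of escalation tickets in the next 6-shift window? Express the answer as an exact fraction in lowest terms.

291/13

Total count: 27 + 23 + 31 + 28 + 17 + 22 + 30 = 178.
Total exposure: 3 + 6 + 6 + 7 + 6 + 5 + 4 = 37 shifts.
The Gamma prior is conjugate for the Poisson rate, so λ | data ~ Gamma(16+178, 15+37) = Gamma(194, 52).
Predictive mean over a 6-shift window = T·E[λ|data] = 6·194/52 = 291/13.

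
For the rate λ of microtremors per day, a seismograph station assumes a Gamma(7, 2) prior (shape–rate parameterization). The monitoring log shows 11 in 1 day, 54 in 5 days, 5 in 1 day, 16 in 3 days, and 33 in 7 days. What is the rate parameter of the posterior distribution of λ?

Total count: 11 + 54 + 5 + 16 + 33 = 119.
Total exposure: 1 + 5 + 1 + 3 + 7 = 17 days.
The Gamma prior is conjugate for the Poisson rate, so λ | data ~ Gamma(7+119, 2+17) = Gamma(126, 19).

19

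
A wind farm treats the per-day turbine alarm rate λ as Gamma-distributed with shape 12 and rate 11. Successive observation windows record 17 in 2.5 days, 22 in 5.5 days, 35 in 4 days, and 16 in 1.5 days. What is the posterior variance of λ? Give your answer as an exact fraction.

408/2401

Total count: 17 + 22 + 35 + 16 = 90.
Total exposure: 2.5 + 5.5 + 4 + 1.5 = 13.5 days.
The Gamma prior is conjugate for the Poisson rate, so λ | data ~ Gamma(12+90, 11+13.5) = Gamma(102, 49/2).
Posterior variance = α'/β'² = 102/(2401/4) = 408/2401.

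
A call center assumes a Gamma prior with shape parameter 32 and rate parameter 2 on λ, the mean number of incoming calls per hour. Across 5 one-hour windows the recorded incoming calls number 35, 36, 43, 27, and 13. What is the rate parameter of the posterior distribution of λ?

7

Total count: 35 + 36 + 43 + 27 + 13 = 154.
Total exposure: 5 hours.
The Gamma prior is conjugate for the Poisson rate, so λ | data ~ Gamma(32+154, 2+5) = Gamma(186, 7).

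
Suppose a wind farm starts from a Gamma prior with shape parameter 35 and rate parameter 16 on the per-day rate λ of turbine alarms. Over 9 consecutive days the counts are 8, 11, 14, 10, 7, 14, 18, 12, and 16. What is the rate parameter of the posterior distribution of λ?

25

Total count: 8 + 11 + 14 + 10 + 7 + 14 + 18 + 12 + 16 = 110.
Total exposure: 9 days.
Conjugate update: add total count to the shape and total exposure to the rate, giving Gamma(145, 25).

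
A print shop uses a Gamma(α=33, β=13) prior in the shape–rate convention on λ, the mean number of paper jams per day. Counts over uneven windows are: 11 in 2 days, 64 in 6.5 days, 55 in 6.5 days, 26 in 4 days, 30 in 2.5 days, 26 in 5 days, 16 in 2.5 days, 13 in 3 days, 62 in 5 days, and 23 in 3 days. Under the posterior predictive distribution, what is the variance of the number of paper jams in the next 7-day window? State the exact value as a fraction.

Total count: 11 + 64 + 55 + 26 + 30 + 26 + 16 + 13 + 62 + 23 = 326.
Total exposure: 2 + 6.5 + 6.5 + 4 + 2.5 + 5 + 2.5 + 3 + 5 + 3 = 40 days.
Posterior: α' = 33 + 326 = 359, β' = 13 + 40 = 53.
The posterior predictive for a window of length T is Negative Binomial with variance T·α'·(β'+T)/β'² = 7·359·60/2809 = 150780/2809.

150780/2809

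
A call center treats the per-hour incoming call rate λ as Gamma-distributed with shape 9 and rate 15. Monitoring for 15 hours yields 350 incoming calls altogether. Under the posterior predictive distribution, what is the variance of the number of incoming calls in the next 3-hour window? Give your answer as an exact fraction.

3949/100

Total count 350 over total exposure 15 hours.
Posterior: α' = 9 + 350 = 359, β' = 15 + 15 = 30.
The posterior predictive for a window of length T is Negative Binomial with variance T·α'·(β'+T)/β'² = 3·359·33/900 = 3949/100.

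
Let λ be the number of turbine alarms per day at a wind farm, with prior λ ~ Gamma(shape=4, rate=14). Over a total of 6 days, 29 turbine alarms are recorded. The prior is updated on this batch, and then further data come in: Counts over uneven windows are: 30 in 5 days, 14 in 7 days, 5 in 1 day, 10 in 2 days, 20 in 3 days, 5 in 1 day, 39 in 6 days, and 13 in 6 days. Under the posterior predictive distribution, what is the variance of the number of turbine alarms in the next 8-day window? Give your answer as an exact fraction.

Total count 29 over total exposure 6 days.
After the first batch: Gamma(4 + 29, 14 + 6) = Gamma(33, 20).
Total count: 30 + 14 + 5 + 10 + 20 + 5 + 39 + 13 = 136.
Total exposure: 5 + 7 + 1 + 2 + 3 + 1 + 6 + 6 = 31 days.
After the second batch: Gamma(33 + 136, 20 + 31) = Gamma(169, 51).
The posterior predictive for a window of length T is Negative Binomial with variance T·α'·(β'+T)/β'² = 8·169·59/2601 = 79768/2601.

79768/2601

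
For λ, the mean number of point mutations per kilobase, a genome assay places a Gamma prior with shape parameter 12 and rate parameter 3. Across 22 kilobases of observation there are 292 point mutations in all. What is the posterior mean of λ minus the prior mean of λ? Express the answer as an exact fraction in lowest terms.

204/25

Total count 292 over total exposure 22 kilobases.
The Gamma prior is conjugate for the Poisson rate, so λ | data ~ Gamma(12+292, 3+22) = Gamma(304, 25).
Posterior mean = 304/25 = 304/25; prior mean = 12/3 = 4. Difference = 304/25 − 4 = 204/25.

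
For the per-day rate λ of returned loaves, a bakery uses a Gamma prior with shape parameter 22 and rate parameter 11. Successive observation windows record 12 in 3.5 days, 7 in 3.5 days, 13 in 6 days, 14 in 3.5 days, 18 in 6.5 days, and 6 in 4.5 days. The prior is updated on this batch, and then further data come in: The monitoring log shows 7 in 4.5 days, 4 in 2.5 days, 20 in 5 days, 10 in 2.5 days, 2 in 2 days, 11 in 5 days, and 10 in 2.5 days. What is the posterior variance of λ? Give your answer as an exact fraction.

624/15625

Total count: 12 + 7 + 13 + 14 + 18 + 6 = 70.
Total exposure: 3.5 + 3.5 + 6 + 3.5 + 6.5 + 4.5 = 27.5 days.
After the first batch: Gamma(22 + 70, 11 + 27.5) = Gamma(92, 77/2).
Total count: 7 + 4 + 20 + 10 + 2 + 11 + 10 = 64.
Total exposure: 4.5 + 2.5 + 5 + 2.5 + 2 + 5 + 2.5 = 24 days.
After the second batch: Gamma(92 + 64, 77/2 + 24) = Gamma(156, 125/2).
Posterior variance = α'/β'² = 156/(15625/4) = 624/15625.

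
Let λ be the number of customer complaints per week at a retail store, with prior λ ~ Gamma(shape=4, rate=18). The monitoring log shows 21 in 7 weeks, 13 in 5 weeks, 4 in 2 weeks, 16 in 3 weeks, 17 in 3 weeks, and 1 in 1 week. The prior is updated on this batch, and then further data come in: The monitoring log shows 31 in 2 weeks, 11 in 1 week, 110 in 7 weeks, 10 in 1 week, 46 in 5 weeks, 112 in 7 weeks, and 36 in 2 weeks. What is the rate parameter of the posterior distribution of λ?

Total count: 21 + 13 + 4 + 16 + 17 + 1 = 72.
Total exposure: 7 + 5 + 2 + 3 + 3 + 1 = 21 weeks.
After the first batch: Gamma(4 + 72, 18 + 21) = Gamma(76, 39).
Total count: 31 + 11 + 110 + 10 + 46 + 112 + 36 = 356.
Total exposure: 2 + 1 + 7 + 1 + 5 + 7 + 2 = 25 weeks.
After the second batch: Gamma(76 + 356, 39 + 25) = Gamma(432, 64).

64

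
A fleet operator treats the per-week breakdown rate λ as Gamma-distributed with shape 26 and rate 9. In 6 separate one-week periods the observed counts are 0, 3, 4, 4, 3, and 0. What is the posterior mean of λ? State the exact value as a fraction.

8/3

Total count: 0 + 3 + 4 + 4 + 3 + 0 = 14.
Total exposure: 6 weeks.
Conjugate update: add total count to the shape and total exposure to the rate, giving Gamma(40, 15).
Posterior mean = α'/β' = 40/15 = 8/3.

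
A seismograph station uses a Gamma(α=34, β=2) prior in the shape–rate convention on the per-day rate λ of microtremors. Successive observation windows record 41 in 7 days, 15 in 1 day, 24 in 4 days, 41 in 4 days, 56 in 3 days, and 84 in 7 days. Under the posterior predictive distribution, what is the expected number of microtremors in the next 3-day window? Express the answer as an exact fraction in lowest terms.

885/28

Total count: 41 + 15 + 24 + 41 + 56 + 84 = 261.
Total exposure: 7 + 1 + 4 + 4 + 3 + 7 = 26 days.
The Gamma prior is conjugate for the Poisson rate, so λ | data ~ Gamma(34+261, 2+26) = Gamma(295, 28).
Predictive mean over a 3-day window = T·E[λ|data] = 3·295/28 = 885/28.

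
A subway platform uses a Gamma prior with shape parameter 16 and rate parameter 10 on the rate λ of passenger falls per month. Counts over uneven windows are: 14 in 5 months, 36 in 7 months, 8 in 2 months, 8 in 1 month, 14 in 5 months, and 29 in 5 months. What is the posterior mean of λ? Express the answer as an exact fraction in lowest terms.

Total count: 14 + 36 + 8 + 8 + 14 + 29 = 109.
Total exposure: 5 + 7 + 2 + 1 + 5 + 5 = 25 months.
Posterior: α' = 16 + 109 = 125, β' = 10 + 25 = 35.
Posterior mean = α'/β' = 125/35 = 25/7.

25/7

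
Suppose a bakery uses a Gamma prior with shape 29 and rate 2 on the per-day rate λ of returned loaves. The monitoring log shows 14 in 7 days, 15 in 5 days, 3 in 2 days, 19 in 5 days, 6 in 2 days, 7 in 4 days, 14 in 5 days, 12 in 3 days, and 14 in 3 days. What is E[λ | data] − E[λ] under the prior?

-11

Total count: 14 + 15 + 3 + 19 + 6 + 7 + 14 + 12 + 14 = 104.
Total exposure: 7 + 5 + 2 + 5 + 2 + 4 + 5 + 3 + 3 = 36 days.
Conjugate update: add total count to the shape and total exposure to the rate, giving Gamma(133, 38).
Posterior mean = 133/38 = 7/2; prior mean = 29/2 = 29/2. Difference = 7/2 − 29/2 = -11.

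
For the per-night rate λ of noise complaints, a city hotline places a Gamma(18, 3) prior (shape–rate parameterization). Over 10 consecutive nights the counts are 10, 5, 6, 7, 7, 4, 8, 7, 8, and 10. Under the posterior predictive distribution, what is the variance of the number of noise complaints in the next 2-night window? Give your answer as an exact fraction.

Total count: 10 + 5 + 6 + 7 + 7 + 4 + 8 + 7 + 8 + 10 = 72.
Total exposure: 10 nights.
Gamma(α, β) with Poisson data over total exposure Σt gives posterior Gamma(α+Σx, β+Σt) = Gamma(90, 13).
The posterior predictive for a window of length T is Negative Binomial with variance T·α'·(β'+T)/β'² = 2·90·15/169 = 2700/169.

2700/169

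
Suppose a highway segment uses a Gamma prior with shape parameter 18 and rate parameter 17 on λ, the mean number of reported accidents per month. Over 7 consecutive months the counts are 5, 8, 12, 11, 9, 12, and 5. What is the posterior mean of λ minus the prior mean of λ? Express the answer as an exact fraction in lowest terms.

116/51

Total count: 5 + 8 + 12 + 11 + 9 + 12 + 5 = 62.
Total exposure: 7 months.
By Gamma–Poisson conjugacy, the posterior is Gamma(α + Σx, β + Σt) = Gamma(18 + 62, 17 + 7) = Gamma(80, 24).
Posterior mean = 80/24 = 10/3; prior mean = 18/17 = 18/17. Difference = 10/3 − 18/17 = 116/51.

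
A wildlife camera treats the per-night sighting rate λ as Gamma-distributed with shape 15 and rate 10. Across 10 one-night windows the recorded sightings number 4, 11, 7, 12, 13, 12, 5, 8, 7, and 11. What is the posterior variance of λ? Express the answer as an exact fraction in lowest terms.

Total count: 4 + 11 + 7 + 12 + 13 + 12 + 5 + 8 + 7 + 11 = 90.
Total exposure: 10 nights.
The Gamma prior is conjugate for the Poisson rate, so λ | data ~ Gamma(15+90, 10+10) = Gamma(105, 20).
Posterior variance = α'/β'² = 105/400 = 21/80.

21/80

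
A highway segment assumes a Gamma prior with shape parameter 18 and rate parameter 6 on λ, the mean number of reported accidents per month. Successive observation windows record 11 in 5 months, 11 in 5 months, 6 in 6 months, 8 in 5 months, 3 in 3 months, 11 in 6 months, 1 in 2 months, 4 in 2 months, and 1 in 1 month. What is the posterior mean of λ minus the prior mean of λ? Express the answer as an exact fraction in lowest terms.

Total count: 11 + 11 + 6 + 8 + 3 + 11 + 1 + 4 + 1 = 56.
Total exposure: 5 + 5 + 6 + 5 + 3 + 6 + 2 + 2 + 1 = 35 months.
Conjugate update: add total count to the shape and total exposure to the rate, giving Gamma(74, 41).
Posterior mean = 74/41 = 74/41; prior mean = 18/6 = 3. Difference = 74/41 − 3 = -49/41.

-49/41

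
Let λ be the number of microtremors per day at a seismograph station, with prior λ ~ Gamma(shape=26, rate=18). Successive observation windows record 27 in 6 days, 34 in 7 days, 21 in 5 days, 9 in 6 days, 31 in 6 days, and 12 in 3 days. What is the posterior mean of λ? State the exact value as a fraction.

160/51

Total count: 27 + 34 + 21 + 9 + 31 + 12 = 134.
Total exposure: 6 + 7 + 5 + 6 + 6 + 3 = 33 days.
Gamma(α, β) with Poisson data over total exposure Σt gives posterior Gamma(α+Σx, β+Σt) = Gamma(160, 51).
Posterior mean = α'/β' = 160/51.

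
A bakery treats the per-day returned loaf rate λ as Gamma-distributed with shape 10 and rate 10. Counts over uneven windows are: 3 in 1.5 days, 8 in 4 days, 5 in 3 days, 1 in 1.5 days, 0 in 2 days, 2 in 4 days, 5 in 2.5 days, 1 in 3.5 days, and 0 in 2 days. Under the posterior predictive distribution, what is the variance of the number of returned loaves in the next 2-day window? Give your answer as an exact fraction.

630/289

Total count: 3 + 8 + 5 + 1 + 0 + 2 + 5 + 1 + 0 = 25.
Total exposure: 1.5 + 4 + 3 + 1.5 + 2 + 4 + 2.5 + 3.5 + 2 = 24 days.
The Gamma prior is conjugate for the Poisson rate, so λ | data ~ Gamma(10+25, 10+24) = Gamma(35, 34).
The posterior predictive for a window of length T is Negative Binomial with variance T·α'·(β'+T)/β'² = 2·35·36/1156 = 630/289.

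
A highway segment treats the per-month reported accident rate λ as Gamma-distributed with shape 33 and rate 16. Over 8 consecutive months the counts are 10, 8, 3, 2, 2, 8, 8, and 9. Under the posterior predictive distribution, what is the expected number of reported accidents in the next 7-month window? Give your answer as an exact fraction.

Total count: 10 + 8 + 3 + 2 + 2 + 8 + 8 + 9 = 50.
Total exposure: 8 months.
Posterior: α' = 33 + 50 = 83, β' = 16 + 8 = 24.
Predictive mean over a 7-month window = T·E[λ|data] = 7·83/24 = 581/24.

581/24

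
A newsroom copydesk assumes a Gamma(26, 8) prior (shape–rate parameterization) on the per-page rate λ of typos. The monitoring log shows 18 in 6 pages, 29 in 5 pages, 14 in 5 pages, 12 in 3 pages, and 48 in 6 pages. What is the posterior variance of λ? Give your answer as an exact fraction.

Total count: 18 + 29 + 14 + 12 + 48 = 121.
Total exposure: 6 + 5 + 5 + 3 + 6 = 25 pages.
Conjugate update: add total count to the shape and total exposure to the rate, giving Gamma(147, 33).
Posterior variance = α'/β'² = 147/1089 = 49/363.

49/363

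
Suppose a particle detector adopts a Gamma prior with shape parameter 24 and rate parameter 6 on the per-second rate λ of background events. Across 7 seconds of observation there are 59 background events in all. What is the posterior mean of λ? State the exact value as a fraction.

83/13

Total count 59 over total exposure 7 seconds.
Conjugate update: add total count to the shape and total exposure to the rate, giving Gamma(83, 13).
Posterior mean = α'/β' = 83/13.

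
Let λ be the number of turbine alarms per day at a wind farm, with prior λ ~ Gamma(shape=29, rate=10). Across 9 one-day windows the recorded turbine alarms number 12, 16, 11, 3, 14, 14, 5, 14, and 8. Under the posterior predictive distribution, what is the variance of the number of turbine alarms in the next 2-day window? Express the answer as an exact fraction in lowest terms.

Total count: 12 + 16 + 11 + 3 + 14 + 14 + 5 + 14 + 8 = 97.
Total exposure: 9 days.
By Gamma–Poisson conjugacy, the posterior is Gamma(α + Σx, β + Σt) = Gamma(29 + 97, 10 + 9) = Gamma(126, 19).
The posterior predictive for a window of length T is Negative Binomial with variance T·α'·(β'+T)/β'² = 2·126·21/361 = 5292/361.

5292/361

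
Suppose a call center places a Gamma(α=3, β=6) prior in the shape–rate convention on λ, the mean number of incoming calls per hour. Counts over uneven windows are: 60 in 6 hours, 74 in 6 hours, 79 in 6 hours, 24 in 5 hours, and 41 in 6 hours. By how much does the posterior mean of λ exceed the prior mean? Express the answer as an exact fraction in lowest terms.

527/70

Total count: 60 + 74 + 79 + 24 + 41 = 278.
Total exposure: 6 + 6 + 6 + 5 + 6 = 29 hours.
Conjugate update: add total count to the shape and total exposure to the rate, giving Gamma(281, 35).
Posterior mean = 281/35 = 281/35; prior mean = 3/6 = 1/2. Difference = 281/35 − 1/2 = 527/70.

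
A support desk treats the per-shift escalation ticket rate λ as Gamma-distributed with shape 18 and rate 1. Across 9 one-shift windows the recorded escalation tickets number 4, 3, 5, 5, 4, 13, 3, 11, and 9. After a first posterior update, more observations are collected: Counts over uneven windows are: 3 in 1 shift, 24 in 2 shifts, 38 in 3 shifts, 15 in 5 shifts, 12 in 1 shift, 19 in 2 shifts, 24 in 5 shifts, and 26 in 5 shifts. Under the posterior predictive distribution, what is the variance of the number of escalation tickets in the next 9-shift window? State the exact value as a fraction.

22833/289

Total count: 4 + 3 + 5 + 5 + 4 + 13 + 3 + 11 + 9 = 57.
Total exposure: 9 shifts.
After the first batch: Gamma(18 + 57, 1 + 9) = Gamma(75, 10).
Total count: 3 + 24 + 38 + 15 + 12 + 19 + 24 + 26 = 161.
Total exposure: 1 + 2 + 3 + 5 + 1 + 2 + 5 + 5 = 24 shifts.
After the second batch: Gamma(75 + 161, 10 + 24) = Gamma(236, 34).
The posterior predictive for a window of length T is Negative Binomial with variance T·α'·(β'+T)/β'² = 9·236·43/1156 = 22833/289.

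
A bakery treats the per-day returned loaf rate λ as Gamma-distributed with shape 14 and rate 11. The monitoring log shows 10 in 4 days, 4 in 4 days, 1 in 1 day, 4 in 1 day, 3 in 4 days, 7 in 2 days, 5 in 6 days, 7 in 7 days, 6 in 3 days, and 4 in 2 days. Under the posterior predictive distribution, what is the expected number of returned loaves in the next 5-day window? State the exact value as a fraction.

65/9

Total count: 10 + 4 + 1 + 4 + 3 + 7 + 5 + 7 + 6 + 4 = 51.
Total exposure: 4 + 4 + 1 + 1 + 4 + 2 + 6 + 7 + 3 + 2 = 34 days.
The Gamma prior is conjugate for the Poisson rate, so λ | data ~ Gamma(14+51, 11+34) = Gamma(65, 45).
Predictive mean over a 5-day window = T·E[λ|data] = 5·65/45 = 65/9.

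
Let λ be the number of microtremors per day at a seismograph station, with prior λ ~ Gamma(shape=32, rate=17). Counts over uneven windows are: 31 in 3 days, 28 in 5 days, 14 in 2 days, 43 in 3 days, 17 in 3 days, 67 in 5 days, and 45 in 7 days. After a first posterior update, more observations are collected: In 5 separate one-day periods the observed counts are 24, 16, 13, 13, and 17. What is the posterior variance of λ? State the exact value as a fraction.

Total count: 31 + 28 + 14 + 43 + 17 + 67 + 45 = 245.
Total exposure: 3 + 5 + 2 + 3 + 3 + 5 + 7 = 28 days.
After the first batch: Gamma(32 + 245, 17 + 28) = Gamma(277, 45).
Total count: 24 + 16 + 13 + 13 + 17 = 83.
Total exposure: 5 days.
After the second batch: Gamma(277 + 83, 45 + 5) = Gamma(360, 50).
Posterior variance = α'/β'² = 360/2500 = 18/125.

18/125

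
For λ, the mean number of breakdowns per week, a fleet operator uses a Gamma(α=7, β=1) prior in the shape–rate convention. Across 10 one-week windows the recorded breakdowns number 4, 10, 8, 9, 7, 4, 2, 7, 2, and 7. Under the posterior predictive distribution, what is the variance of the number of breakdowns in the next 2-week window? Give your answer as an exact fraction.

Total count: 4 + 10 + 8 + 9 + 7 + 4 + 2 + 7 + 2 + 7 = 60.
Total exposure: 10 weeks.
Gamma(α, β) with Poisson data over total exposure Σt gives posterior Gamma(α+Σx, β+Σt) = Gamma(67, 11).
The posterior predictive for a window of length T is Negative Binomial with variance T·α'·(β'+T)/β'² = 2·67·13/121 = 1742/121.

1742/121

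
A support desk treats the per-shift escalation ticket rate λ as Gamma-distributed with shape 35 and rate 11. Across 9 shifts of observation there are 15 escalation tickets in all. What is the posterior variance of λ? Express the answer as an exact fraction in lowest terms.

1/8

Total count 15 over total exposure 9 shifts.
Posterior: α' = 35 + 15 = 50, β' = 11 + 9 = 20.
Posterior variance = α'/β'² = 50/400 = 1/8.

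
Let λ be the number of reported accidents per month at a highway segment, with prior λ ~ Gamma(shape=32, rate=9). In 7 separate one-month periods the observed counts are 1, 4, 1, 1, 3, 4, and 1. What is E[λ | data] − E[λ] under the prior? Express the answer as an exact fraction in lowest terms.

Total count: 1 + 4 + 1 + 1 + 3 + 4 + 1 = 15.
Total exposure: 7 months.
Posterior: α' = 32 + 15 = 47, β' = 9 + 7 = 16.
Posterior mean = 47/16 = 47/16; prior mean = 32/9 = 32/9. Difference = 47/16 − 32/9 = -89/144.

-89/144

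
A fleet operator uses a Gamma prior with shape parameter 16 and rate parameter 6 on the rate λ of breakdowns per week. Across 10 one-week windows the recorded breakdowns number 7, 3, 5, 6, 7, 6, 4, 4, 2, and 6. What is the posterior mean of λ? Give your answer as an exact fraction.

Total count: 7 + 3 + 5 + 6 + 7 + 6 + 4 + 4 + 2 + 6 = 50.
Total exposure: 10 weeks.
The Gamma prior is conjugate for the Poisson rate, so λ | data ~ Gamma(16+50, 6+10) = Gamma(66, 16).
Posterior mean = α'/β' = 66/16 = 33/8.

33/8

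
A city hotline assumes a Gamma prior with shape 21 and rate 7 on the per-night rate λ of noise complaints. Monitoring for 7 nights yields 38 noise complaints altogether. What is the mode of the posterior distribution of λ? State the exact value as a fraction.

Total count 38 over total exposure 7 nights.
Gamma(α, β) with Poisson data over total exposure Σt gives posterior Gamma(α+Σx, β+Σt) = Gamma(59, 14).
Posterior mode = (α'−1)/β' = 58/14 = 29/7.

29/7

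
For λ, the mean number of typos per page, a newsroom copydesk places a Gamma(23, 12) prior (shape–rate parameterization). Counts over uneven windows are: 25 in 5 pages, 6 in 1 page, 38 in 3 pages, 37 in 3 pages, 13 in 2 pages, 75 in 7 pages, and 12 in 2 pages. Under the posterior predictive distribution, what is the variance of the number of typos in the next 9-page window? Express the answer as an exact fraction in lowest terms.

90684/1225

Total count: 25 + 6 + 38 + 37 + 13 + 75 + 12 = 206.
Total exposure: 5 + 1 + 3 + 3 + 2 + 7 + 2 = 23 pages.
Posterior: α' = 23 + 206 = 229, β' = 12 + 23 = 35.
The posterior predictive for a window of length T is Negative Binomial with variance T·α'·(β'+T)/β'² = 9·229·44/1225 = 90684/1225.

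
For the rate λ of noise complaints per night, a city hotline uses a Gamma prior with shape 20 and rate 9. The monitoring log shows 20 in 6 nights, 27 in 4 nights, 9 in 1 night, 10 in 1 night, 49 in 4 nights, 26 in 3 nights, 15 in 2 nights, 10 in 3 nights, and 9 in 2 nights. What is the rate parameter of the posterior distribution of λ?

Total count: 20 + 27 + 9 + 10 + 49 + 26 + 15 + 10 + 9 = 175.
Total exposure: 6 + 4 + 1 + 1 + 4 + 3 + 2 + 3 + 2 = 26 nights.
By Gamma–Poisson conjugacy, the posterior is Gamma(α + Σx, β + Σt) = Gamma(20 + 175, 9 + 26) = Gamma(195, 35).

35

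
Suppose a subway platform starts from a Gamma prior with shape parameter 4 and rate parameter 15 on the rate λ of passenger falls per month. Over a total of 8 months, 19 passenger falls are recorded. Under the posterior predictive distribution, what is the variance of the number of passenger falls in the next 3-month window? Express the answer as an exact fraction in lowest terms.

78/23

Total count 19 over total exposure 8 months.
Posterior: α' = 4 + 19 = 23, β' = 15 + 8 = 23.
The posterior predictive for a window of length T is Negative Binomial with variance T·α'·(β'+T)/β'² = 3·23·26/529 = 78/23.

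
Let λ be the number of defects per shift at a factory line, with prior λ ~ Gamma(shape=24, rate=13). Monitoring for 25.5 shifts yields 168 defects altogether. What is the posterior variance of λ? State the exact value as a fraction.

Total count 168 over total exposure 25.5 shifts.
By Gamma–Poisson conjugacy, the posterior is Gamma(α + Σx, β + Σt) = Gamma(24 + 168, 13 + 25.5) = Gamma(192, 77/2).
Posterior variance = α'/β'² = 192/(5929/4) = 768/5929.

768/5929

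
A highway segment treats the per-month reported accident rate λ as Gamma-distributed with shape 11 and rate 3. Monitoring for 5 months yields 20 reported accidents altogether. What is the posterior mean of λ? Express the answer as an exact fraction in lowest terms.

Total count 20 over total exposure 5 months.
Conjugate update: add total count to the shape and total exposure to the rate, giving Gamma(31, 8).
Posterior mean = α'/β' = 31/8.

31/8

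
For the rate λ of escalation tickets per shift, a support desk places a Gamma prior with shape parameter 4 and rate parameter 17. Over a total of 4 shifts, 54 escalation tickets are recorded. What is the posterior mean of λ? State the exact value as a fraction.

58/21

Total count 54 over total exposure 4 shifts.
By Gamma–Poisson conjugacy, the posterior is Gamma(α + Σx, β + Σt) = Gamma(4 + 54, 17 + 4) = Gamma(58, 21).
Posterior mean = α'/β' = 58/21.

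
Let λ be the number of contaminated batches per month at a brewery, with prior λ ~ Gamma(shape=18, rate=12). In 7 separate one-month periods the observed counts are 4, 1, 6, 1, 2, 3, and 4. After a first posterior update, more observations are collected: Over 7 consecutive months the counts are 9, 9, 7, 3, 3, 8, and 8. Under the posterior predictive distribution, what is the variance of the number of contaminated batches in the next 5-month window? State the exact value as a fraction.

6665/338

Total count: 4 + 1 + 6 + 1 + 2 + 3 + 4 = 21.
Total exposure: 7 months.
After the first batch: Gamma(18 + 21, 12 + 7) = Gamma(39, 19).
Total count: 9 + 9 + 7 + 3 + 3 + 8 + 8 = 47.
Total exposure: 7 months.
After the second batch: Gamma(39 + 47, 19 + 7) = Gamma(86, 26).
The posterior predictive for a window of length T is Negative Binomial with variance T·α'·(β'+T)/β'² = 5·86·31/676 = 6665/338.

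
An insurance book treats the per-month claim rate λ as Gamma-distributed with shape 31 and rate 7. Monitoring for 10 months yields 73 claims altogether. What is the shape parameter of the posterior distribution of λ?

104

Total count 73 over total exposure 10 months.
The Gamma prior is conjugate for the Poisson rate, so λ | data ~ Gamma(31+73, 7+10) = Gamma(104, 17).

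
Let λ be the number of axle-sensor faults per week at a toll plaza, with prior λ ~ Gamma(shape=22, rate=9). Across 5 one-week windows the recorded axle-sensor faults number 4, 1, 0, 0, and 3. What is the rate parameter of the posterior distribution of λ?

14

Total count: 4 + 1 + 0 + 0 + 3 = 8.
Total exposure: 5 weeks.
Posterior: α' = 22 + 8 = 30, β' = 9 + 5 = 14.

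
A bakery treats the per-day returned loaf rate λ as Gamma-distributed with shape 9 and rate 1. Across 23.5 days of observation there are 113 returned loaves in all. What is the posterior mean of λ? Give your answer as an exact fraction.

Total count 113 over total exposure 23.5 days.
By Gamma–Poisson conjugacy, the posterior is Gamma(α + Σx, β + Σt) = Gamma(9 + 113, 1 + 23.5) = Gamma(122, 49/2).
Posterior mean = α'/β' = 122/(49/2) = 244/49.

244/49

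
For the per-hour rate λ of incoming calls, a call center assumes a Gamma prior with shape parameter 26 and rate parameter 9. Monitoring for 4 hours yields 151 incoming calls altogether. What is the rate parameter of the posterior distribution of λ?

13

Total count 151 over total exposure 4 hours.
Conjugate update: add total count to the shape and total exposure to the rate, giving Gamma(177, 13).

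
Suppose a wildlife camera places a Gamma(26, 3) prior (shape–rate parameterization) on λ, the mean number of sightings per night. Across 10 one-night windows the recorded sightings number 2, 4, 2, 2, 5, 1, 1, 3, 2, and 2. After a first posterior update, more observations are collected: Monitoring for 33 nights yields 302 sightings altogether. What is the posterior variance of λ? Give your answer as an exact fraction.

Total count: 2 + 4 + 2 + 2 + 5 + 1 + 1 + 3 + 2 + 2 = 24.
Total exposure: 10 nights.
After the first batch: Gamma(26 + 24, 3 + 10) = Gamma(50, 13).
Total count 302 over total exposure 33 nights.
After the second batch: Gamma(50 + 302, 13 + 33) = Gamma(352, 46).
Posterior variance = α'/β'² = 352/2116 = 88/529.

88/529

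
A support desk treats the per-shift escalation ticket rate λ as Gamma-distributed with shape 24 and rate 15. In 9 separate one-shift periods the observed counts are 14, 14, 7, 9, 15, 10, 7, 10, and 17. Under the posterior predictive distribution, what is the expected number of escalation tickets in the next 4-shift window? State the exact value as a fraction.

127/6

Total count: 14 + 14 + 7 + 9 + 15 + 10 + 7 + 10 + 17 = 103.
Total exposure: 9 shifts.
By Gamma–Poisson conjugacy, the posterior is Gamma(α + Σx, β + Σt) = Gamma(24 + 103, 15 + 9) = Gamma(127, 24).
Predictive mean over a 4-shift window = T·E[λ|data] = 4·127/24 = 127/6.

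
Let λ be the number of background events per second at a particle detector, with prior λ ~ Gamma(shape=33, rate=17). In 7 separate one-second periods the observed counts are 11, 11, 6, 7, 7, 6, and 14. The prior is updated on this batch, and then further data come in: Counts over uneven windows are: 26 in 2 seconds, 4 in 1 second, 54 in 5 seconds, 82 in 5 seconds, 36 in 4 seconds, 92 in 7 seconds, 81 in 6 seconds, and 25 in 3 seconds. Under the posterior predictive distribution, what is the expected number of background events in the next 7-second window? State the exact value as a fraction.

Total count: 11 + 11 + 6 + 7 + 7 + 6 + 14 = 62.
Total exposure: 7 seconds.
After the first batch: Gamma(33 + 62, 17 + 7) = Gamma(95, 24).
Total count: 26 + 4 + 54 + 82 + 36 + 92 + 81 + 25 = 400.
Total exposure: 2 + 1 + 5 + 5 + 4 + 7 + 6 + 3 = 33 seconds.
After the second batch: Gamma(95 + 400, 24 + 33) = Gamma(495, 57).
Predictive mean over a 7-second window = T·E[λ|data] = 7·495/57 = 1155/19.

1155/19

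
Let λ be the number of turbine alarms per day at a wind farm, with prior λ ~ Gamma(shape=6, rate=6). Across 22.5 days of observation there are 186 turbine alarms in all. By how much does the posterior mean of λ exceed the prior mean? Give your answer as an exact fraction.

Total count 186 over total exposure 22.5 days.
By Gamma–Poisson conjugacy, the posterior is Gamma(α + Σx, β + Σt) = Gamma(6 + 186, 6 + 22.5) = Gamma(192, 57/2).
Posterior mean = 192/(57/2) = 128/19; prior mean = 6/6 = 1. Difference = 128/19 − 1 = 109/19.

109/19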